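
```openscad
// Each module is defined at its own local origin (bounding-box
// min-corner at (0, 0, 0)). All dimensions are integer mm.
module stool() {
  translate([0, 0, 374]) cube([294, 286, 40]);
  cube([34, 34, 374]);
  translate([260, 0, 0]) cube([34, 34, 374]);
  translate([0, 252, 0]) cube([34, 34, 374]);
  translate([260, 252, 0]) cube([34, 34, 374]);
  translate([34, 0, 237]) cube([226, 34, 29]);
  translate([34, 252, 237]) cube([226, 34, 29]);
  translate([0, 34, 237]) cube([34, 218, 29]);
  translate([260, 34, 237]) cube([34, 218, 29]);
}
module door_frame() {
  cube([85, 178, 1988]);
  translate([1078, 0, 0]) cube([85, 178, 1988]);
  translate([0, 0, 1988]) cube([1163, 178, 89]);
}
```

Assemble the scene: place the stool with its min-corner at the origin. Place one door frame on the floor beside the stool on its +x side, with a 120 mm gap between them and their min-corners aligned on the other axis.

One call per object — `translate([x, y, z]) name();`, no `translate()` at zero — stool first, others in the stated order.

stool();
translate([414, 0, 0]) door_frame();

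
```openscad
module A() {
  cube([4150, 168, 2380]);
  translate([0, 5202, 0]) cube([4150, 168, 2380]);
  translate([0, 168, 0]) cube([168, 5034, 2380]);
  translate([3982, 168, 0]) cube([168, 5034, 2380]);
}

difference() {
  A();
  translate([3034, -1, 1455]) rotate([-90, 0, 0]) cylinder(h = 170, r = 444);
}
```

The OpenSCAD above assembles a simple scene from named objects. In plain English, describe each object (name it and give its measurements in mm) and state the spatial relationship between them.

A is the wall frame of a small rectangular building: four walls, each 2380 mm tall and 168 mm thick, enclosing a footprint 4150 mm (x) by 5370 mm (y) outside-to-outside, with no floor or roof. The front and back walls (the −y and +y sides) span the full width; the two side walls fit between them.

The house frame has a circular hole of radius 444 mm through its front wall, centred at (x = 3034, z = 1455).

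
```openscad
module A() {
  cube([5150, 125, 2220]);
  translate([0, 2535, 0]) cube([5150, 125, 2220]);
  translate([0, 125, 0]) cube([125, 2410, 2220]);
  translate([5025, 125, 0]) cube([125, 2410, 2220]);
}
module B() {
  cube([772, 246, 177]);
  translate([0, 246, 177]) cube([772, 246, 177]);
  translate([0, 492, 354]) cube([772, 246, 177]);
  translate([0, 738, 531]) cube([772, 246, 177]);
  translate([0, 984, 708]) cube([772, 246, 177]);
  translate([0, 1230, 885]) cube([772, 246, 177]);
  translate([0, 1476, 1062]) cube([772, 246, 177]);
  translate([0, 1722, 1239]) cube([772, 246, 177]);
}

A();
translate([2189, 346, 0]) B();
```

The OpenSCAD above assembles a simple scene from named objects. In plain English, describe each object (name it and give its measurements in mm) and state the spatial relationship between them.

A is a box-shaped house frame (walls only): outside footprint 5150×2660 mm, wall height 2220 mm, wall thickness 125 mm. The two y-facing walls run the full x-width; the two x-facing walls fit between the inner faces of the y-facing walls.

B is a straight staircase of 8 solid steps. Each step is 772 mm wide (x), 246 mm deep (y, the going) and 177 mm tall (the rise). The first step rests on the floor; each subsequent step sits one going further in +y and one rise higher in +z, directly behind and above the previous step with no overlap.

The staircase sits inside the house frame, centred.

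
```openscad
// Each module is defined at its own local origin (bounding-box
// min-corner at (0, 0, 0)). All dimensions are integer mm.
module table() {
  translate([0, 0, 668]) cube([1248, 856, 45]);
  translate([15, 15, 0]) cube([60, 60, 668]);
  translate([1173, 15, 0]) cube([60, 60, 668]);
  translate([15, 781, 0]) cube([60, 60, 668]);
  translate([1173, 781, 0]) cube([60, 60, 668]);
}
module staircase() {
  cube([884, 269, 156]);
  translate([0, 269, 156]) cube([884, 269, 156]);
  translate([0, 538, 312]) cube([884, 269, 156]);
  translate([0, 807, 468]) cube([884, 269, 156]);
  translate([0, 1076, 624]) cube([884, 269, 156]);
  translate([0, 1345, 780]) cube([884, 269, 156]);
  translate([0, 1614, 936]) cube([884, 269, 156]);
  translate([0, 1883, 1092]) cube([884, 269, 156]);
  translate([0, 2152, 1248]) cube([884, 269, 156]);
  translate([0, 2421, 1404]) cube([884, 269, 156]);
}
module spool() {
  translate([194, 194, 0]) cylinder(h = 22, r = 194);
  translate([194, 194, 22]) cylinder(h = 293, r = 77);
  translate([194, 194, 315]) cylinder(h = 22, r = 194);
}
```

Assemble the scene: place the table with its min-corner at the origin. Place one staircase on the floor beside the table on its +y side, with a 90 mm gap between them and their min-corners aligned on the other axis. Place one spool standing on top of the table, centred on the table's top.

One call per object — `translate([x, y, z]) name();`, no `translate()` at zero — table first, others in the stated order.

table();
translate([0, 946, 0]) staircase();
translate([430, 234, 713]) spool();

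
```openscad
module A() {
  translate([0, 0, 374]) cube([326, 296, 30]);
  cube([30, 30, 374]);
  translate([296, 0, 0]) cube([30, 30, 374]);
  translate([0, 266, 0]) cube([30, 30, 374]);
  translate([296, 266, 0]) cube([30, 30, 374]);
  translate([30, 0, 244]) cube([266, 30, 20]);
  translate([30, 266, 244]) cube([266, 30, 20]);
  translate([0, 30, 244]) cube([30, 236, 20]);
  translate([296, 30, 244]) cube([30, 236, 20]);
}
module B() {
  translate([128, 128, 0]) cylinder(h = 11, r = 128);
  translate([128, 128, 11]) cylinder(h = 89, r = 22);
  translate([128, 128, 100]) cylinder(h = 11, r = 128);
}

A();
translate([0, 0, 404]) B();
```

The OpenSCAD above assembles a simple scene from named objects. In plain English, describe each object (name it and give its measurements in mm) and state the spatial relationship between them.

A is a four-legged stool. The seat is 326×296 mm, 30 mm thick, top at z = 404 mm. It stands on four square legs, each 30×30 mm in cross-section, from z = 0 to the seat underside, each flush with a corner of the seat. Four stretchers, 30 mm wide and 20 mm tall, connect adjacent legs with their undersides at z = 244 mm, each running between the inner faces of the legs it joins and aligned with the legs' outer faces on the other axis.

B is a spool: two coaxial disc flanges of radius 128 mm and thickness 11 mm, joined by a core cylinder of radius 22 mm and height 89 mm. The lower flange rests on z = 0 and the three cylinders share a vertical axis.

The spool is on top of the stool.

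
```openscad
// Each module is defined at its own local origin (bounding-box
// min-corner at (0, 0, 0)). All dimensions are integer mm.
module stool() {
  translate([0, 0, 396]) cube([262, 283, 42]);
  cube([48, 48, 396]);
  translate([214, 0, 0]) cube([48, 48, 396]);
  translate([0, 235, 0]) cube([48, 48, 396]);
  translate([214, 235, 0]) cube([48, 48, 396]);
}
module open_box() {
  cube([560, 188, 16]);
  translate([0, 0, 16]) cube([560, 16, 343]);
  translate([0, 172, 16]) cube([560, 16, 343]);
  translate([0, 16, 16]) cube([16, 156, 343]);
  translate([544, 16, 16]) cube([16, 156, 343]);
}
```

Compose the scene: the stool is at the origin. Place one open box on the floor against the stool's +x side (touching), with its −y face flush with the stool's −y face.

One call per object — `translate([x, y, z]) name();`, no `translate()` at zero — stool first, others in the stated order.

stool();
translate([262, 0, 0]) open_box();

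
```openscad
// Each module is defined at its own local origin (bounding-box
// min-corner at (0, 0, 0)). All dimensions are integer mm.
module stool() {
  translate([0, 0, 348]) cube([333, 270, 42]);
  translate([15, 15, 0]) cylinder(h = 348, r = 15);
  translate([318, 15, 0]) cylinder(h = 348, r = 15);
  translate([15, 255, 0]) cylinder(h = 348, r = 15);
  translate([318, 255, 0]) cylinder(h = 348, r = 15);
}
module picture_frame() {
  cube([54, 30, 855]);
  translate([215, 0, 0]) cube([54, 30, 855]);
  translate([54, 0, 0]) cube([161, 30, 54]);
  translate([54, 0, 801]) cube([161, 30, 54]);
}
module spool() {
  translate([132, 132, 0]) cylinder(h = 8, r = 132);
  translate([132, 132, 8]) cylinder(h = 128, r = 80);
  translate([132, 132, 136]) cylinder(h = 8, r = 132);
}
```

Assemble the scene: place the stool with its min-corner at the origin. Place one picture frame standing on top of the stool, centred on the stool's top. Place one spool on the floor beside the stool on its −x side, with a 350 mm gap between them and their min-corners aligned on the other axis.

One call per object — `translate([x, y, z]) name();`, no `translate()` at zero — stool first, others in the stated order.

stool();
translate([32, 120, 390]) picture_frame();
translate([-614, 0, 0]) spool();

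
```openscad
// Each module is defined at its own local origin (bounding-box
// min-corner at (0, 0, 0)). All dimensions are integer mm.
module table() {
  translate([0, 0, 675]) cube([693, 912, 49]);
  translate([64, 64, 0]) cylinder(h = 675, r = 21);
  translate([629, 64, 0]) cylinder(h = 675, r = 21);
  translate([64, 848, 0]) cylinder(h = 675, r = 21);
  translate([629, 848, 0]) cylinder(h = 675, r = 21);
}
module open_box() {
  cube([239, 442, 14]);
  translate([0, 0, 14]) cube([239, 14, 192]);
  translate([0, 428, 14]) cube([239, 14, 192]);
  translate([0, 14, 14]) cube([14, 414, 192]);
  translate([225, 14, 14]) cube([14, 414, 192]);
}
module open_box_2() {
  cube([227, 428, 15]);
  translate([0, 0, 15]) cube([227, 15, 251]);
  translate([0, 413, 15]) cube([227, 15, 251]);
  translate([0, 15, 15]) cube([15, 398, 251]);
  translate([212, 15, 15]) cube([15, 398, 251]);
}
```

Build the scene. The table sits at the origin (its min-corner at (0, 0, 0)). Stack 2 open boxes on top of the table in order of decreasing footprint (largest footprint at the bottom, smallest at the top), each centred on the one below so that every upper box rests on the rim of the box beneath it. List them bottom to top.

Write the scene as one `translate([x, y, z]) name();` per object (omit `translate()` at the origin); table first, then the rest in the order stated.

table();
translate([227, 235, 724]) open_box();
translate([233, 242, 930]) open_box_2();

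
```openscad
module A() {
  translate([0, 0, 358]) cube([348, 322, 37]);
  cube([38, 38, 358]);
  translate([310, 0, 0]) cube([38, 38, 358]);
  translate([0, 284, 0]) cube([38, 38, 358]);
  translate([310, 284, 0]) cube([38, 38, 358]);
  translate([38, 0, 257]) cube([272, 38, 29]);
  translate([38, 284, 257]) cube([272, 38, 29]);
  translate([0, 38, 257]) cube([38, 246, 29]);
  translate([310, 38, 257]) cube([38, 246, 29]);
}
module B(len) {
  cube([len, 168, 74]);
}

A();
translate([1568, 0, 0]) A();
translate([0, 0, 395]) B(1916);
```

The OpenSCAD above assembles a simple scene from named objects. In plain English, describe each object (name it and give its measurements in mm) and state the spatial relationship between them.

A is a four-legged stool. The seat is 348×322 mm, 37 mm thick, top at z = 395 mm. It stands on four square legs, each 38×38 mm in cross-section, from z = 0 to the seat underside, each flush with a corner of the seat. Four stretchers, 38 mm wide and 29 mm tall, connect adjacent legs with their undersides at z = 257 mm, each running between the inner faces of the legs it joins and aligned with the legs' outer faces on the other axis.

B is a rectangular beam 1916 mm long (x), 168 mm deep (y), 74 mm thick (z).

The beam spans the tops of two stools placed 1220 mm apart, resting at z = 395 mm.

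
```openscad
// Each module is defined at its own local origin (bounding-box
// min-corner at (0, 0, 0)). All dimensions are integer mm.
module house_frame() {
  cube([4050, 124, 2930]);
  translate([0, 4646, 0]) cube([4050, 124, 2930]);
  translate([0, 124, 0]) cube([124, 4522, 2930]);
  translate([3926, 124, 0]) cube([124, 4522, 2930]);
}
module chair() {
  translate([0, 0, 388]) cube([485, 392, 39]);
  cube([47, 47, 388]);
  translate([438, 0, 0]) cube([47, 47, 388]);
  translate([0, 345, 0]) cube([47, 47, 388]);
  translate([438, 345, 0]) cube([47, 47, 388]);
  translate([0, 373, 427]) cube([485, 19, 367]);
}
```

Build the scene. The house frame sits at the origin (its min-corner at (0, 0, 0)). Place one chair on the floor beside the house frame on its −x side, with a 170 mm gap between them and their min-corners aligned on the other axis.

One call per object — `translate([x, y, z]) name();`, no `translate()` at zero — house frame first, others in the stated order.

house_frame();
translate([-655, 0, 0]) chair();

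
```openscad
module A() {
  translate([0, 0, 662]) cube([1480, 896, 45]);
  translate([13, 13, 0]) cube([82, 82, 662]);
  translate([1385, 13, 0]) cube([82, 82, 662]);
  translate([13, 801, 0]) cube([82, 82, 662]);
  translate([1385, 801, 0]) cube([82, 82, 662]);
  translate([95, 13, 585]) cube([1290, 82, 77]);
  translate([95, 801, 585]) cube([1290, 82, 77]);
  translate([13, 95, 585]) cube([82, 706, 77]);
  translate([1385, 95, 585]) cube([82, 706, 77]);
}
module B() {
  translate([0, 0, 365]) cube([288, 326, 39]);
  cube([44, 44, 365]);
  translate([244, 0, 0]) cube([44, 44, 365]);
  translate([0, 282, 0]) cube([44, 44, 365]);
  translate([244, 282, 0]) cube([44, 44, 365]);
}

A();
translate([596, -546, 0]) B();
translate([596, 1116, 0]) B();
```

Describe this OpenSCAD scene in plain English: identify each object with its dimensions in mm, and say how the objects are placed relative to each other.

A is a table: top 1480 mm (x) × 896 mm (y), 45 mm thick, upper face at z = 707 mm, on four 82×82 mm square legs, each inset 13 mm from the nearest pair of top edges, running from z = 0 to the bottom of the top. Four apron rails, 82 mm thick and 77 mm tall, run between adjacent legs with their top edges flush with the underside of the top and their outer faces flush with the legs' outer faces.

B is a four-legged stool. The seat is a 288×326×39 mm slab whose top surface is at z = 404 mm; four square legs, each 44×44 mm in cross-section, run from the floor (z = 0) to the underside of the seat, each flush with a corner of the seat.

Two stools sit around the table at the −y, +y sides.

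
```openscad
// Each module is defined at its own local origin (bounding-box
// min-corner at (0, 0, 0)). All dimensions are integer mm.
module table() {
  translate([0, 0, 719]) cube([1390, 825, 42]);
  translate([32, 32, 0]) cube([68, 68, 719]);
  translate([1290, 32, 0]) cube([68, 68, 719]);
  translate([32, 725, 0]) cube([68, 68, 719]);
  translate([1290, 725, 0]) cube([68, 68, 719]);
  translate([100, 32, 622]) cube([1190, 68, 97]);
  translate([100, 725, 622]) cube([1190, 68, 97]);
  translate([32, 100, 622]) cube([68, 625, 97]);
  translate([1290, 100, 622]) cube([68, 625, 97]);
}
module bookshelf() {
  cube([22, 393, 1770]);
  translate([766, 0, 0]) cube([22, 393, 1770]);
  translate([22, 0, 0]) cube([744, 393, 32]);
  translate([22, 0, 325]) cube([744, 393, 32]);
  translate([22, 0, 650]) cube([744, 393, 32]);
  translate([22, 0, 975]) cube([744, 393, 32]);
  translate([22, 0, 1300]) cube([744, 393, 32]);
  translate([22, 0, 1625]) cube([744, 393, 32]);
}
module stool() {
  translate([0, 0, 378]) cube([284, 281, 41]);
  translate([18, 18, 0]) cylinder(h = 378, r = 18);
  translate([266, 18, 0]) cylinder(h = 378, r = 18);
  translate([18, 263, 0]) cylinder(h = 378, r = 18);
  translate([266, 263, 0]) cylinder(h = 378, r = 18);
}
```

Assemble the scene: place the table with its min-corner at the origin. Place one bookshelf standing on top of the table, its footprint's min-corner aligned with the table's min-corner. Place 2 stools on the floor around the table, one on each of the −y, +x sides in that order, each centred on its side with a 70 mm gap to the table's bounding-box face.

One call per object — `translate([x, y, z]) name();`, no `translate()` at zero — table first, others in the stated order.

table();
translate([0, 0, 761]) bookshelf();
translate([553, -351, 0]) stool();
translate([1460, 272, 0]) stool();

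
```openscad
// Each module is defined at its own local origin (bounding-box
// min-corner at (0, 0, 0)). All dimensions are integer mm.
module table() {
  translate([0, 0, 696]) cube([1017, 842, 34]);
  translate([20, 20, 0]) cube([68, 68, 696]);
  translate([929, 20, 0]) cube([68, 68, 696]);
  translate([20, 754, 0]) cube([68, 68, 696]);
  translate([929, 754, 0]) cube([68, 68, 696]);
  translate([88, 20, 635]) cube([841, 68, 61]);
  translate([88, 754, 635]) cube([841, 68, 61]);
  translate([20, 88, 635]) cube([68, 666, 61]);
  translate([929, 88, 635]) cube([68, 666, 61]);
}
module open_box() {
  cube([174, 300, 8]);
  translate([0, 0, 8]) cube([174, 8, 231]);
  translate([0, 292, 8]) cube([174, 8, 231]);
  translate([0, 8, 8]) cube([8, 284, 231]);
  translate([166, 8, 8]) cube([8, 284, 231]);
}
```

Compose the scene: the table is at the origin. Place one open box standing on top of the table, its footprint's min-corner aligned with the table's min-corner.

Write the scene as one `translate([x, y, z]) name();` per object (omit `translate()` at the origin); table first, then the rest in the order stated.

table();
translate([0, 0, 730]) open_box();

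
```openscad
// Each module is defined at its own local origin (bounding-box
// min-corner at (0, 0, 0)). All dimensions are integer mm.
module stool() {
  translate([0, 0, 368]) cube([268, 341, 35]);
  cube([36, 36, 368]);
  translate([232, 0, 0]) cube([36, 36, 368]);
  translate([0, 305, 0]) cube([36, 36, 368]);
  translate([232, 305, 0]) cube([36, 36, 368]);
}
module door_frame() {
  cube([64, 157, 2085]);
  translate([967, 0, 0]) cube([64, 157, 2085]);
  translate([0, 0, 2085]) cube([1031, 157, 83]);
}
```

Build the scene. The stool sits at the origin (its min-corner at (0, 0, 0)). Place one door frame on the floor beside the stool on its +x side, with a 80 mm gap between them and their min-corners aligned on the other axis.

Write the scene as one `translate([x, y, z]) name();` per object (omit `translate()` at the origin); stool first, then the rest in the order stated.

stool();
translate([348, 0, 0]) door_frame();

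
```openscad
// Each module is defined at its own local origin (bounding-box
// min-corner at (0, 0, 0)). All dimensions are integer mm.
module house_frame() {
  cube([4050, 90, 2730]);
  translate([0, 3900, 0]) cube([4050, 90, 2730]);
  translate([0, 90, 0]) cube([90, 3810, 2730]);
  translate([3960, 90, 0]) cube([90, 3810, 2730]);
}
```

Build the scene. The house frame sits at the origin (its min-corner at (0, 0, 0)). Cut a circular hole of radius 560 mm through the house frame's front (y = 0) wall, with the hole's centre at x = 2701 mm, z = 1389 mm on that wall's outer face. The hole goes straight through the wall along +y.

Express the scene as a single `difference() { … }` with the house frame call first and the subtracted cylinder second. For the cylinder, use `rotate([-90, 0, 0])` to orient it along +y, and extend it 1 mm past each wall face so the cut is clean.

difference() {
  house_frame();
  translate([2701, -1, 1389]) rotate([-90, 0, 0]) cylinder(h = 92, r = 560);
}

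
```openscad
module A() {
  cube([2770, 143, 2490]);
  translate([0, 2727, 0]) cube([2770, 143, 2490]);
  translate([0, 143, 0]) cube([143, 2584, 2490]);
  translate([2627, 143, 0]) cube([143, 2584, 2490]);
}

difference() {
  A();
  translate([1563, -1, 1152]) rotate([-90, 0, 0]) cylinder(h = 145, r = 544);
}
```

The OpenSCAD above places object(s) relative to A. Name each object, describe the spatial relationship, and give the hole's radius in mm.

A is a house frame. The house frame has a circular hole through its front wall. The hole's radius is 544 mm.

The subtracted cylinder has r = 544 mm.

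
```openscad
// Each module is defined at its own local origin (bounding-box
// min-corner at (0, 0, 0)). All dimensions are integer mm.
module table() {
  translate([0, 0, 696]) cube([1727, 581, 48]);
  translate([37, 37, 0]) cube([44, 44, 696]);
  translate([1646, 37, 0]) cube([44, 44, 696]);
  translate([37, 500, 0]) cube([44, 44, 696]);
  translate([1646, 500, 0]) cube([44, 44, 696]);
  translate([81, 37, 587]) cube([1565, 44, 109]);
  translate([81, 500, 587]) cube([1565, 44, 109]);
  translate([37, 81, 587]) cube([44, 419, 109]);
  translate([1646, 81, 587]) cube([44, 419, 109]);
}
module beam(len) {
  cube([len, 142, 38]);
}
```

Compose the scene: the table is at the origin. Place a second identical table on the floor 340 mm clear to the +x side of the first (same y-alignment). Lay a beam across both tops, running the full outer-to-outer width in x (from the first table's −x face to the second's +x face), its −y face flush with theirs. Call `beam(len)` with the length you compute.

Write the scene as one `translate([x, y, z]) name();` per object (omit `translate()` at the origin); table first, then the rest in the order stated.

table();
translate([2067, 0, 0]) table();
translate([0, 0, 744]) beam(3794);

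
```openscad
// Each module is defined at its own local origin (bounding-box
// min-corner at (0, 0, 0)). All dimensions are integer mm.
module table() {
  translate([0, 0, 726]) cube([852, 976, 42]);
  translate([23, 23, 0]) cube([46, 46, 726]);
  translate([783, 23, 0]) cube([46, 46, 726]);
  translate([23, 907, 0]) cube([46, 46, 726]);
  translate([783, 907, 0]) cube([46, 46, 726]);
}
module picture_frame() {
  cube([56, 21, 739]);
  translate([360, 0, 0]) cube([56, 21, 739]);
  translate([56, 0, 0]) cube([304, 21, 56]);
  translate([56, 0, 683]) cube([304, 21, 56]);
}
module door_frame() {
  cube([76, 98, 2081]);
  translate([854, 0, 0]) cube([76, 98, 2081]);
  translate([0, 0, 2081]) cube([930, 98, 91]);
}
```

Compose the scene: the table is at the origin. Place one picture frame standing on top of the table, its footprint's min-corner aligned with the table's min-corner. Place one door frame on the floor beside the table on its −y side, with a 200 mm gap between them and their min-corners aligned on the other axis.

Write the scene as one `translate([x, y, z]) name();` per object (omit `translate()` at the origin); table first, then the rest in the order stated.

table();
translate([0, 0, 768]) picture_frame();
translate([0, -298, 0]) door_frame();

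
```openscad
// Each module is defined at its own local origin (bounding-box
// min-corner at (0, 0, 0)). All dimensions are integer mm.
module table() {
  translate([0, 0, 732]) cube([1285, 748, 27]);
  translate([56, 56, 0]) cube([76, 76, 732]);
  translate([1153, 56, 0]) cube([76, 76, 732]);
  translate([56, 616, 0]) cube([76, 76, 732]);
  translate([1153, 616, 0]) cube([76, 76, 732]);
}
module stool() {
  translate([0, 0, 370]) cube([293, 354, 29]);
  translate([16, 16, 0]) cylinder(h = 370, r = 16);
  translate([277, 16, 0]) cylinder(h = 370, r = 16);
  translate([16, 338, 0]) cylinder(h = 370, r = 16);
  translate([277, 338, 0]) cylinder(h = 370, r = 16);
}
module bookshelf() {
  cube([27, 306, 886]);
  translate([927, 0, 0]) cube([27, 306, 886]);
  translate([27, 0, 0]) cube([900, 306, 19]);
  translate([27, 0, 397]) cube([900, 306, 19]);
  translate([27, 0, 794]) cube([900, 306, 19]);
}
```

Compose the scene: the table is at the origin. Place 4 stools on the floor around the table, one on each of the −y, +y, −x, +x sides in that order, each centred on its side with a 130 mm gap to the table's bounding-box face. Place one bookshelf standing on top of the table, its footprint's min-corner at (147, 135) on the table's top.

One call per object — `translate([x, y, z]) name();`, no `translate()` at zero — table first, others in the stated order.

table();
translate([496, -484, 0]) stool();
translate([496, 878, 0]) stool();
translate([-423, 197, 0]) stool();
translate([1415, 197, 0]) stool();
translate([147, 135, 759]) bookshelf();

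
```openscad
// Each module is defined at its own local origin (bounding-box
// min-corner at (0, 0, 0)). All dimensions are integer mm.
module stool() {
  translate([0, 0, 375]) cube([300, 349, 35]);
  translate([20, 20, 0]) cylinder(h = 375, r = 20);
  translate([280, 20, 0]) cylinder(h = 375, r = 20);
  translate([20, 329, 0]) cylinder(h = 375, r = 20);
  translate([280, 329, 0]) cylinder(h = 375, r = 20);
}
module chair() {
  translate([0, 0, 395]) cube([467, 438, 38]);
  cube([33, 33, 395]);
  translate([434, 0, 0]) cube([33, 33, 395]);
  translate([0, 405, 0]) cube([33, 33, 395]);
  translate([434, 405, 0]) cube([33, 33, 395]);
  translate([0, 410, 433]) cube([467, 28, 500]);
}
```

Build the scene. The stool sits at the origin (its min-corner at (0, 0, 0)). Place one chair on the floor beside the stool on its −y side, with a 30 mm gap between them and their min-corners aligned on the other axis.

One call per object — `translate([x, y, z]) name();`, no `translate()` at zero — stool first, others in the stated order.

stool();
translate([0, -468, 0]) chair();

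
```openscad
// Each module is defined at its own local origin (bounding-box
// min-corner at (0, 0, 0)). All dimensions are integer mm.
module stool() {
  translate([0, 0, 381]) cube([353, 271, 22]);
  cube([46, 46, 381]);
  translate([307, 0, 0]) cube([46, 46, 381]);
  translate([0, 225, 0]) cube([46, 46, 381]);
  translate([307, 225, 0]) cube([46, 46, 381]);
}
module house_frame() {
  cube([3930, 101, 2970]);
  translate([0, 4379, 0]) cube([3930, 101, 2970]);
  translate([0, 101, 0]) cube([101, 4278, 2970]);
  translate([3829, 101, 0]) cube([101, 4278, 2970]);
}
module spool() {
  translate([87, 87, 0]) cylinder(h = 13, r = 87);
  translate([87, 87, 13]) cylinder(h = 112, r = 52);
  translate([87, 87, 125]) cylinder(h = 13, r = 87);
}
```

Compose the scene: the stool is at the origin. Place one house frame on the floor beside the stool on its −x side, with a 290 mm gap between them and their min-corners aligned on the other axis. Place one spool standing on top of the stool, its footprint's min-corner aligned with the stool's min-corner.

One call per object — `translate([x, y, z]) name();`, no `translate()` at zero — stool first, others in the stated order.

stool();
translate([-4220, 0, 0]) house_frame();
translate([0, 0, 403]) spool();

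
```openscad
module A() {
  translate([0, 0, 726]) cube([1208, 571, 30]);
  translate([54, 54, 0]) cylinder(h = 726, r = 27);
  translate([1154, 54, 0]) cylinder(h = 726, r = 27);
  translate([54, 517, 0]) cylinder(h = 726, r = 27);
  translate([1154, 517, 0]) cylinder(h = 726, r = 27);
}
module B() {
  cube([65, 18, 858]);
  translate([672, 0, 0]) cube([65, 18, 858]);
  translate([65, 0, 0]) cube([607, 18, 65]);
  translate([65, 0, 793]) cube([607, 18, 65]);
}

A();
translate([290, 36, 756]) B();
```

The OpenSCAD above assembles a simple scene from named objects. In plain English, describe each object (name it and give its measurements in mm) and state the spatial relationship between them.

A is a rectangular dining table. The top is 1208×571×30 mm with its upper surface at z = 756 mm. It stands on four round legs of 54 mm diameter, each leg's bounding box inset 27 mm from the nearest pair of top edges, running from the floor to the underside of the top.

B is a rectangular picture frame lying in the x–z plane (depth along y). The opening is 607 mm wide (x) by 728 mm tall (z), surrounded by a border 65 mm wide on all four sides. The frame is 18 mm deep and is made of two full-height vertical stiles with two horizontal rails fitted between them.

The picture frame is on top of the table.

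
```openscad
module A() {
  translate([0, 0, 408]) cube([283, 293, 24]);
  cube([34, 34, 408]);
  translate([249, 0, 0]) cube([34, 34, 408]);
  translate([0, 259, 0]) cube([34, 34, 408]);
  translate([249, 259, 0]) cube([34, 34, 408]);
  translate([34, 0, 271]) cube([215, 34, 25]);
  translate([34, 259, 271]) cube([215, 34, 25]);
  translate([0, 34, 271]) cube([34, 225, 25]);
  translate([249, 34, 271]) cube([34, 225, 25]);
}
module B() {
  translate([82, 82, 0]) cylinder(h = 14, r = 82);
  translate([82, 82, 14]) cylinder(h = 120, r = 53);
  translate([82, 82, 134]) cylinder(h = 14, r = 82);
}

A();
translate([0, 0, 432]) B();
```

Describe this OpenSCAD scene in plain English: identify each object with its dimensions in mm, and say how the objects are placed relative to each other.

A is a simple wooden stool: a rectangular seat 283 mm (x) by 293 mm (y), 24 mm thick, top face at z = 432 mm, on four square legs, each 34×34 mm in cross-section. The legs rest on z = 0, each flush with a corner of the seat. Four stretchers, 34 mm wide and 25 mm tall, connect adjacent legs with their undersides at z = 271 mm, each running between the inner faces of the legs it joins and aligned with the legs' outer faces on the other axis.

B is a spool: two coaxial disc flanges of radius 82 mm and thickness 14 mm, joined by a core cylinder of radius 53 mm and height 120 mm. The lower flange rests on z = 0 and the three cylinders share a vertical axis.

The spool is on top of the stool.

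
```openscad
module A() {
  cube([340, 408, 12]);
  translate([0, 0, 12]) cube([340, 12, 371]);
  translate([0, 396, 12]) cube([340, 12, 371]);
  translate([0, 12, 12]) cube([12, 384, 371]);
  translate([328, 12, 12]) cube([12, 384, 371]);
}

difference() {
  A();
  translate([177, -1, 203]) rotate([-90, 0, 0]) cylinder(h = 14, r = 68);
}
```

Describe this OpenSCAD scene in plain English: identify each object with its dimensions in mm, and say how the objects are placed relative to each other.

A is an open storage box with external size 340×408×383 mm and wall thickness 12 mm (the base is also 12 mm thick). The base covers the whole footprint; the four walls stand on the base, with the y-facing walls full-width and the x-facing walls fitting between their inner faces.

The open box has a circular hole of radius 68 mm through its front wall, centred at (x = 177, z = 203).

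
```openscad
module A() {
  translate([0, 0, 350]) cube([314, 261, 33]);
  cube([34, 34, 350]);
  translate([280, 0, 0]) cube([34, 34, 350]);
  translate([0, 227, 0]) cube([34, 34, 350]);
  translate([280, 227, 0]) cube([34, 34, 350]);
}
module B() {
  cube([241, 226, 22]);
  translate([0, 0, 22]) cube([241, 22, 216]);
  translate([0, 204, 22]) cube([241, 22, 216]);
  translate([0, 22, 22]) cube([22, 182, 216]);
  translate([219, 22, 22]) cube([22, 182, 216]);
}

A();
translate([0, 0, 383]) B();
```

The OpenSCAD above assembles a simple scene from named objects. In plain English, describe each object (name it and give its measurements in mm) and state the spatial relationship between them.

A is a four-legged stool. The seat is a 314×261×33 mm slab whose top surface is at z = 383 mm; four square legs, each 34×34 mm in cross-section, run from the floor (z = 0) to the underside of the seat, each flush with a corner of the seat.

B is an open storage box with external size 241×226×238 mm and wall thickness 22 mm (the base is also 22 mm thick). The base covers the whole footprint; the four walls stand on the base, with the y-facing walls full-width and the x-facing walls fitting between their inner faces.

The open box is on top of the stool.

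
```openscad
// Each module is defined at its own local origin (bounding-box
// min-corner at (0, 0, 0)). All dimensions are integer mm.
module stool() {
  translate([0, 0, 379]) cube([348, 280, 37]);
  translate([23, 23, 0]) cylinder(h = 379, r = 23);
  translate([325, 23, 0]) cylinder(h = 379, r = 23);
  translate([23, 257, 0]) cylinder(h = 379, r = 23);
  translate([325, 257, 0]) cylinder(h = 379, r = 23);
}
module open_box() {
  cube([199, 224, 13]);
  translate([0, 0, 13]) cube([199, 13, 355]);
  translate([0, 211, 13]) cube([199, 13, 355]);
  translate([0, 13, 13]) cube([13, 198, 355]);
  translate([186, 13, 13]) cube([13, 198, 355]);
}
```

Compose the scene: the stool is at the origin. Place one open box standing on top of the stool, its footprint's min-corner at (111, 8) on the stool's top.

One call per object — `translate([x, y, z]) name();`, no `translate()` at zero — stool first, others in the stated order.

stool();
translate([111, 8, 416]) open_box();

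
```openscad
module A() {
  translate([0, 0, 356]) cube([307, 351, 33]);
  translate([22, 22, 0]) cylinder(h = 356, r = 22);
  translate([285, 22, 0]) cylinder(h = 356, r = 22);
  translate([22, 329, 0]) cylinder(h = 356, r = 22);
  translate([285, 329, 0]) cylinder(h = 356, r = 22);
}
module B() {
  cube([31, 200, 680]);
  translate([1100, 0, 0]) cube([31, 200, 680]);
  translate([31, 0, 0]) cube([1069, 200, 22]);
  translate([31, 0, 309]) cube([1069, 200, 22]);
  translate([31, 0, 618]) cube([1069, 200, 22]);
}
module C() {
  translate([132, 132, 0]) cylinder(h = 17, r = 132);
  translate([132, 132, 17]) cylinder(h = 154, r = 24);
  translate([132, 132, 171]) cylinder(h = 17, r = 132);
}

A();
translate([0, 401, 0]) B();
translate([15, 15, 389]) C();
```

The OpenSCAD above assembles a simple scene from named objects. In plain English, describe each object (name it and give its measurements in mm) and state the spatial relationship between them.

A is a four-legged stool. The seat is 307×351 mm, 33 mm thick, top at z = 389 mm. It stands on four round legs, each 44 mm in diameter, from z = 0 to the seat underside, each leg's axis is inset half a diameter from the nearest pair of seat edges (so the leg's bounding box is flush with the corner).

B is an open bookshelf. Two side panels, each 31 mm thick, 200 mm deep and 680 mm tall, stand 1131 mm apart (outside-to-outside). Between them sit 3 shelves, each 22 mm thick and 200 mm deep, spanning the full gap between the sides. The bottom shelf rests on the floor (its underside at z = 0) and the clear gap between one shelf's top and the next shelf's underside is 287 mm.

C is a spool: two coaxial disc flanges of radius 132 mm and thickness 17 mm, joined by a core cylinder of radius 24 mm and height 154 mm. The lower flange rests on z = 0 and the three cylinders share a vertical axis.

The bookshelf is on the floor beside the stool on its +y side. The spool is on top of the stool.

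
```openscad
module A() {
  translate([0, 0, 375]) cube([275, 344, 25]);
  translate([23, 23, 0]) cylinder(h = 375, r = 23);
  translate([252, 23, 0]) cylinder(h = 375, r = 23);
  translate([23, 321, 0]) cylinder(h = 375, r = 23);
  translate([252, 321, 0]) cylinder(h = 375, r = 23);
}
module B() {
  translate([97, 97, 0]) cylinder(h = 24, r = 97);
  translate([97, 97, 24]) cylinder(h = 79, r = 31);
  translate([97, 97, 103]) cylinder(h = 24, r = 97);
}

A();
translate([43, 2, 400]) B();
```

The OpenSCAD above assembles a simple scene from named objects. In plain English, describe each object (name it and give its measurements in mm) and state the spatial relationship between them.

A is a four-legged stool. The seat is a 275×344×25 mm slab whose top surface is at z = 400 mm; four round legs, each 46 mm in diameter, run from the floor (z = 0) to the underside of the seat, each leg's axis is inset half a diameter from the nearest pair of seat edges (so the leg's bounding box is flush with the corner).

B is a spool: two coaxial disc flanges of radius 97 mm and thickness 24 mm, joined by a core cylinder of radius 31 mm and height 79 mm. The lower flange rests on z = 0 and the three cylinders share a vertical axis.

The spool is on top of the stool.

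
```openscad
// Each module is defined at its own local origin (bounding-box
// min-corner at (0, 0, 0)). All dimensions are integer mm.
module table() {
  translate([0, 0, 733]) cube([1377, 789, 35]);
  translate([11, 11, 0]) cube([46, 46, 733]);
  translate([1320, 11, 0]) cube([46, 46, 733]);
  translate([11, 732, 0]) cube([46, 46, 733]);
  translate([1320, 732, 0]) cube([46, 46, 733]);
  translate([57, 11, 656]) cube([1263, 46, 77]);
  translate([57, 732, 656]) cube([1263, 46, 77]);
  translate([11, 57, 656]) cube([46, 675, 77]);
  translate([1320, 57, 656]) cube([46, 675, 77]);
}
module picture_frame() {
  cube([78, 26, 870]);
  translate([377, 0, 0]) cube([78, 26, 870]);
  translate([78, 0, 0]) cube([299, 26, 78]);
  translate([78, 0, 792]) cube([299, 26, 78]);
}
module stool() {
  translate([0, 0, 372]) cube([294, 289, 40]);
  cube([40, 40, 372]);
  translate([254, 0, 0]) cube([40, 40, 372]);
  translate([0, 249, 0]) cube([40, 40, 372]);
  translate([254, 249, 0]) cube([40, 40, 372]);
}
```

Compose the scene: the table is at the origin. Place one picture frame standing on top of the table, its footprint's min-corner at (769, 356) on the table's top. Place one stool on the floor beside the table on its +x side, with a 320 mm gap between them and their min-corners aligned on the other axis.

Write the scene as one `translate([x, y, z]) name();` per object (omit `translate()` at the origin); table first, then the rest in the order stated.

table();
translate([769, 356, 768]) picture_frame();
translate([1697, 0, 0]) stool();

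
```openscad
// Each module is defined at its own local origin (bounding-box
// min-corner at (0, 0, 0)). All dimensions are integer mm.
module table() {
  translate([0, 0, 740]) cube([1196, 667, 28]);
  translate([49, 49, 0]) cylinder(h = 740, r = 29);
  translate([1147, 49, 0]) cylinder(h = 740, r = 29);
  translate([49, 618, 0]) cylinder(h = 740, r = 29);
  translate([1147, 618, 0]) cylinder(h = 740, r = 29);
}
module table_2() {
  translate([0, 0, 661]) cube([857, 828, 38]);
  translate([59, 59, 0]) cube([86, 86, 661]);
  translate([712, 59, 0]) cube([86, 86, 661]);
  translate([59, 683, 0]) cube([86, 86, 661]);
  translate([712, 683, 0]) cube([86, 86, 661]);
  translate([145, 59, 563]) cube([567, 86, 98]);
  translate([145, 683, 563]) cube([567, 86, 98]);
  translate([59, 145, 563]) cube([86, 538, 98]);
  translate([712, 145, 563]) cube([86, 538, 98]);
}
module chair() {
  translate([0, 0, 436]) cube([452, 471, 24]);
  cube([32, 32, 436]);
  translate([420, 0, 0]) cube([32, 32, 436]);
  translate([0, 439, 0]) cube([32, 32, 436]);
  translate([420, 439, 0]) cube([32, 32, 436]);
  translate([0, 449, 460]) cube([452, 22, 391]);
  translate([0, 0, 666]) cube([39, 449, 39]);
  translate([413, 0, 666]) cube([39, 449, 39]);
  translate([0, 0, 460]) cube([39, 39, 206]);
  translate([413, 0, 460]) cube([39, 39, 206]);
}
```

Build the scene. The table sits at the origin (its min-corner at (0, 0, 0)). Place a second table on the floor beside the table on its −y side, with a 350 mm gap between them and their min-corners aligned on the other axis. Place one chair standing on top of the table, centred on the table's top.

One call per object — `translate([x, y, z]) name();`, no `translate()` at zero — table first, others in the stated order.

table();
translate([0, -1178, 0]) table_2();
translate([372, 98, 768]) chair();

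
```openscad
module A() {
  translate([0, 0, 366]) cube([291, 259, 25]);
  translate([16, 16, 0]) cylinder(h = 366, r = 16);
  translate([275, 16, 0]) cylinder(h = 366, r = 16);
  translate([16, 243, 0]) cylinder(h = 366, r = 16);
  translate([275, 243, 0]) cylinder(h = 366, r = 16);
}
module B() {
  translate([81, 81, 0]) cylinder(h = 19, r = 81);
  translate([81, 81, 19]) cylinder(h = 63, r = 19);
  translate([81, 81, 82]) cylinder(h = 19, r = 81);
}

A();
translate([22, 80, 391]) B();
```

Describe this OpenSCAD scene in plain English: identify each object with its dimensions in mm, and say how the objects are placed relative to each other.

A is a four-legged stool. The seat is 291×259 mm, 25 mm thick, top at z = 391 mm. It stands on four round legs, each 32 mm in diameter, from z = 0 to the seat underside, each leg's axis is inset half a diameter from the nearest pair of seat edges (so the leg's bounding box is flush with the corner).

B is a spool: two coaxial disc flanges of radius 81 mm and thickness 19 mm, joined by a core cylinder of radius 19 mm and height 63 mm. The lower flange rests on z = 0 and the three cylinders share a vertical axis.

The spool is on top of the stool.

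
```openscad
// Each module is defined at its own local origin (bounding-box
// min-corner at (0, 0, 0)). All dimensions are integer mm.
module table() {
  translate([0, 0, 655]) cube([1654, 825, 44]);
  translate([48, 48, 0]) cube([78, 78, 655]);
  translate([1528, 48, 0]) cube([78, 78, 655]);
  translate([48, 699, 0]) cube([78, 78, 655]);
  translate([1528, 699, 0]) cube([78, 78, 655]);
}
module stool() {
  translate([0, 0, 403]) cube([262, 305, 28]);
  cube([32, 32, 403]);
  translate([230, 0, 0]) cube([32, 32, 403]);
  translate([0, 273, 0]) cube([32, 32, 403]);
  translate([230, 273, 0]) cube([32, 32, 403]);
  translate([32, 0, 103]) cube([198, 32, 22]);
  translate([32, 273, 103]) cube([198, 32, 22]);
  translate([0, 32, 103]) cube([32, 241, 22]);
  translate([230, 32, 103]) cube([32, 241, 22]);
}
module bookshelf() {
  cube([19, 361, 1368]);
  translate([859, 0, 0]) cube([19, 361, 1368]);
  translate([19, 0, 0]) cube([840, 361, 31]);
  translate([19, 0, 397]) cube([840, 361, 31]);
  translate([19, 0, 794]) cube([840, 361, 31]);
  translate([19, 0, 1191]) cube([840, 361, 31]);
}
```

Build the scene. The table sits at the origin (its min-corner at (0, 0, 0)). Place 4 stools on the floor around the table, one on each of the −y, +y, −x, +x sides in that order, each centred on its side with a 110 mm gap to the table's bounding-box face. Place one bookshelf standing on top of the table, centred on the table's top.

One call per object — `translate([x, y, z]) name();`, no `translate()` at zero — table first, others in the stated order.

table();
translate([696, -415, 0]) stool();
translate([696, 935, 0]) stool();
translate([-372, 260, 0]) stool();
translate([1764, 260, 0]) stool();
translate([388, 232, 699]) bookshelf();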